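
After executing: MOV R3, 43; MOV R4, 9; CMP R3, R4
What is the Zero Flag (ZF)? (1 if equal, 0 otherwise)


Register state trace:
  MOV R3, 43  → R3 = 43
  MOV R4, 9  → R4 = 9
  CMP R3, R4  → computes 43 - 9 = 34
  Result is nonzero, so values are not equal
ZF = 0

0


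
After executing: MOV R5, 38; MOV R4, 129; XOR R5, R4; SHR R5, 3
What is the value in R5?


Register state trace:
  MOV R5, 38  → R5 = 38 (0b00100110)
  MOV R4, 129  → R4 = 129 (0b10000001)
  XOR R5, R4  → R5 = 38 XOR 129 = 167 (0b10100111)
  SHR R5, 3  → R5 = 167 >> 3 = 20
Final: R5 = 20

20


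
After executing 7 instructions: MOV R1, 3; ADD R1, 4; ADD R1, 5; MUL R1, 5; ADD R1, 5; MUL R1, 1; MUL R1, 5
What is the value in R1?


Register state trace:
  MOV R1, 3  → R1 = 3
  ADD R1, 4  → R1 = 3 + 4 = 7
  ADD R1, 5  → R1 = 7 + 5 = 12
  MUL R1, 5  → R1 = 12 * 5 = 60
  ADD R1, 5  → R1 = 60 + 5 = 65
  MUL R1, 1  → R1 = 65 * 1 = 65
  MUL R1, 5  → R1 = 65 * 5 = 325
Final: R1 = 325

325


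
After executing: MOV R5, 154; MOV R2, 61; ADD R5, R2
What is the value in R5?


Register state trace:
  MOV R5, 154  → R5 = 154
  MOV R2, 61  → R2 = 61
  ADD R5, R2  → R5 = 154 + 61 = 215
Final: R5 = 215

215


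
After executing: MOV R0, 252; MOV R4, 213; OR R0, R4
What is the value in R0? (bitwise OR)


Register state trace:
  MOV R0, 252  → R0 = 252 (0b11111100)
  MOV R4, 213  → R4 = 213 (0b11010101)
  OR R0, R4   → R0 = 252 OR 213 = 253 (0b11111101)
Final: R0 = 253

253


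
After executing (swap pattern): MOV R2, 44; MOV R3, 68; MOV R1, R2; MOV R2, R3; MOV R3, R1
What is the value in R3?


Register state trace (swap pattern):
  MOV R2, 44  → R2 = 44
  MOV R3, 68  → R3 = 68
  MOV R1, R2  → R1 = 44  (save R2)
  MOV R2, R3  → R2 = 68  (R2 gets R3's value)
  MOV R3, R1  → R3 = 44  (R3 gets saved value)
Final: R3 = 44

44


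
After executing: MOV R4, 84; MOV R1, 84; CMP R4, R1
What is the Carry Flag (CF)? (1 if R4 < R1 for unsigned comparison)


Register state trace:
  MOV R4, 84  → R4 = 84
  MOV R1, 84  → R1 = 84
  CMP R4, R1  → unsigned 84 - 84: no borrow
  84 >= 84, so CF = 0
CF = 0

0


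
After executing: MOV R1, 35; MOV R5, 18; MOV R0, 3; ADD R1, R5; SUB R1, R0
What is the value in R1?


Register state trace:
  MOV R1, 35  → R1 = 35
  MOV R5, 18  → R5 = 18
  MOV R0, 3  → R0 = 3
  ADD R1, R5  → R1 = 35 + 18 = 53
  SUB R1, R0  → R1 = 53 - 3 = 50
Final: R1 = 50

50


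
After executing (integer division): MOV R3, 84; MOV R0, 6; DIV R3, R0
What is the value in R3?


Register state trace:
  MOV R3, 84  → R3 = 84
  MOV R0, 6  → R0 = 6
  DIV R3, R0  → R3 = 84 // 6 = 14
Final: R3 = 14

14


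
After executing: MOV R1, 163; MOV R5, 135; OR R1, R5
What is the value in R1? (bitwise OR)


Register state trace:
  MOV R1, 163  → R1 = 163 (0b10100011)
  MOV R5, 135  → R5 = 135 (0b10000111)
  OR R1, R5   → R1 = 163 OR 135 = 167 (0b10100111)
Final: R1 = 167

167


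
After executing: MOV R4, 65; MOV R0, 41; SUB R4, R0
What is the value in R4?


Register state trace:
  MOV R4, 65  → R4 = 65
  MOV R0, 41  → R0 = 41
  SUB R4, R0  → R4 = 65 - 41 = 24
Final: R4 = 24

24


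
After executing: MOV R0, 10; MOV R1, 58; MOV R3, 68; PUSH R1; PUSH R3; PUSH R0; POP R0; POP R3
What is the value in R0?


Stack trace (top is rightmost):
  MOV R0, 10  → R0 = 10
  MOV R1, 58  → R1 = 58
  MOV R3, 68  → R3 = 68
  PUSH R1  → stack: [58]
  PUSH R3  → stack: [58, 68]
  PUSH R0  → stack: [58, 68, 10]
  POP R0  → R0 = 10, stack: [58, 68]
  POP R3  → R3 = 68, stack: [58]
Final: R0 = 10

10


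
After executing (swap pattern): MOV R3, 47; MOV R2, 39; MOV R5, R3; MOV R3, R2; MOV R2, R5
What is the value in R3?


Register state trace (swap pattern):
  MOV R3, 47  → R3 = 47
  MOV R2, 39  → R2 = 39
  MOV R5, R3  → R5 = 47  (save R3)
  MOV R3, R2  → R3 = 39  (R3 gets R2's value)
  MOV R2, R5  → R2 = 47  (R2 gets saved value)
Final: R3 = 39

39


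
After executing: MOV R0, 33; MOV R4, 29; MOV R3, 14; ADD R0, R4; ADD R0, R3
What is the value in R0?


Register state trace:
  MOV R0, 33  → R0 = 33
  MOV R4, 29  → R4 = 29
  MOV R3, 14  → R3 = 14
  ADD R0, R4  → R0 = 33 + 29 = 62
  ADD R0, R3  → R0 = 62 + 14 = 76
Final: R0 = 76

76


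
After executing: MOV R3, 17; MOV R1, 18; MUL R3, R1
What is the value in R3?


Register state trace:
  MOV R3, 17  → R3 = 17
  MOV R1, 18  → R1 = 18
  MUL R3, R1  → R3 = 17 * 18 = 306
Final: R3 = 306

306


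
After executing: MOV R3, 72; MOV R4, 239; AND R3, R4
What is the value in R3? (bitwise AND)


Register state trace:
  MOV R3, 72  → R3 = 72 (0b01001000)
  MOV R4, 239  → R4 = 239 (0b11101111)
  AND R3, R4  → R3 = 72 AND 239 = 72 (0b01001000)
Final: R3 = 72

72


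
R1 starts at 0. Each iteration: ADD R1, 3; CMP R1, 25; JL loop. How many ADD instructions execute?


Loop trace (R1 starts at 0, target 25, step 3):
  ADD #1: R1 = 0 + 3 = 3  → 3 < 25, loop
  ADD #2: R1 = 3 + 3 = 6  → 6 < 25, loop
  ADD #3: R1 = 6 + 3 = 9  → 9 < 25, loop
  ADD #4: R1 = 9 + 3 = 12  → 12 < 25, loop
  ADD #5: R1 = 12 + 3 = 15  → 15 < 25, loop
  ADD #6: R1 = 15 + 3 = 18  → 18 < 25, loop
  ADD #7: R1 = 18 + 3 = 21  → 21 < 25, loop
  ADD #8: R1 = 21 + 3 = 24  → 24 < 25, loop
  ADD #9: R1 = 24 + 3 = 27  → 27 >= 25, exit
Total ADD instructions: 9

9


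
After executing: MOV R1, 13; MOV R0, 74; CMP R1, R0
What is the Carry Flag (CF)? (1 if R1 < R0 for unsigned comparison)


Register state trace:
  MOV R1, 13  → R1 = 13
  MOV R0, 74  → R0 = 74
  CMP R1, R0  → unsigned 13 - 74: borrow occurs
  13 < 74, so CF = 1
CF = 1

1


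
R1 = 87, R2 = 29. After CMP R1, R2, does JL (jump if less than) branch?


Trace:
  R1 = 87, R2 = 29
  CMP R1, R2  → compares 87 vs 29
  JL checks: is 87 less than 29?
  87 > 29, so condition is false
Branch taken: No

No


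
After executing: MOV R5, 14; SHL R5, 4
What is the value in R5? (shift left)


Register state trace:
  MOV R5, 14  → R5 = 14
  SHL R5, 4  → R5 = 14 << 4 = 14 * 2^4 = 224
Final: R5 = 224

224


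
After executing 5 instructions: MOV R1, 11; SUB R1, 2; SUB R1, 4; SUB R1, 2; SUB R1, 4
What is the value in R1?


Register state trace:
  MOV R1, 11  → R1 = 11
  SUB R1, 2  → R1 = 11 - 2 = 9
  SUB R1, 4  → R1 = 9 - 4 = 5
  SUB R1, 2  → R1 = 5 - 2 = 3
  SUB R1, 4  → R1 = 3 - 4 = -1
Final: R1 = -1

-1


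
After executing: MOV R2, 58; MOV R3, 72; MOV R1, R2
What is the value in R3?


Register state trace:
  MOV R2, 58  → R2 = 58
  MOV R3, 72  → R3 = 72
  MOV R1, R2  → R1 = 58
Final: R3 = 72

72


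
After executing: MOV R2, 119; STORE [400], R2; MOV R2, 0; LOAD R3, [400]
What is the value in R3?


Register and memory trace:
  MOV R2, 119  → R2 = 119
  STORE [400], R2  → mem[400] = 119
  MOV R2, 0  → R2 = 0
  LOAD R3, [400]  → R3 = mem[400] = 119
Final: R3 = 119

119


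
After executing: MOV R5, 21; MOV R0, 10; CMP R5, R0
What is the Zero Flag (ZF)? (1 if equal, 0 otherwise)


Register state trace:
  MOV R5, 21  → R5 = 21
  MOV R0, 10  → R0 = 10
  CMP R5, R0  → computes 21 - 10 = 11
  Result is nonzero, so values are not equal
ZF = 0

0


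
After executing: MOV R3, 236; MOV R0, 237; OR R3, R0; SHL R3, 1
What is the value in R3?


Register state trace:
  MOV R3, 236  → R3 = 236 (0b11101100)
  MOV R0, 237  → R0 = 237 (0b11101101)
  OR R3, R0  → R3 = 236 OR 237 = 237 (0b11101101)
  SHL R3, 1  → R3 = 237 << 1 = 474
Final: R3 = 474

474


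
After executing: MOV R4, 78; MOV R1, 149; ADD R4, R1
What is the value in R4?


Register state trace:
  MOV R4, 78  → R4 = 78
  MOV R1, 149  → R1 = 149
  ADD R4, R1  → R4 = 78 + 149 = 227
Final: R4 = 227

227


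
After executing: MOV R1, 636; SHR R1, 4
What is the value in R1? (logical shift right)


Register state trace:
  MOV R1, 636  → R1 = 636
  SHR R1, 4  → R1 = 636 >> 4 = 636 // 2^4 = 39
Final: R1 = 39

39


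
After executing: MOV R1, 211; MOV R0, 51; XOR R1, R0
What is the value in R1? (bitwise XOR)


Register state trace:
  MOV R1, 211  → R1 = 211 (0b11010011)
  MOV R0, 51  → R0 = 51 (0b00110011)
  XOR R1, R0  → R1 = 211 XOR 51 = 224 (0b11100000)
Final: R1 = 224

224


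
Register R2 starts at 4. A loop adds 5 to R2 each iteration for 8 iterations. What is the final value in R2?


Starting value: R2 = 4
  Iter 1: R2 = 4 + 5 = 9
  Iter 2: R2 = 9 + 5 = 14
  Iter 3: R2 = 14 + 5 = 19
  Iter 4: R2 = 19 + 5 = 24
  Iter 5: R2 = 24 + 5 = 29
  Iter 6: R2 = 29 + 5 = 34
  Iter 7: R2 = 34 + 5 = 39
  Iter 8: R2 = 39 + 5 = 44
Final: R2 = 44

44


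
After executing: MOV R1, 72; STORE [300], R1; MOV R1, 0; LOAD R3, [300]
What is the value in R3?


Register and memory trace:
  MOV R1, 72  → R1 = 72
  STORE [300], R1  → mem[300] = 72
  MOV R1, 0  → R1 = 0
  LOAD R3, [300]  → R3 = mem[300] = 72
Final: R3 = 72

72


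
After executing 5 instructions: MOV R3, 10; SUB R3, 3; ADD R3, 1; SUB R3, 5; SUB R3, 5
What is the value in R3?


Register state trace:
  MOV R3, 10  → R3 = 10
  SUB R3, 3  → R3 = 10 - 3 = 7
  ADD R3, 1  → R3 = 7 + 1 = 8
  SUB R3, 5  → R3 = 8 - 5 = 3
  SUB R3, 5  → R3 = 3 - 5 = -2
Final: R3 = -2

-2


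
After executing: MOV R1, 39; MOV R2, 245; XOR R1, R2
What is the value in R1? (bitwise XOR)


Register state trace:
  MOV R1, 39  → R1 = 39 (0b00100111)
  MOV R2, 245  → R2 = 245 (0b11110101)
  XOR R1, R2  → R1 = 39 XOR 245 = 210 (0b11010010)
Final: R1 = 210

210


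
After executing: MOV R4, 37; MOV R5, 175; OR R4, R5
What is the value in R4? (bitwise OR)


Register state trace:
  MOV R4, 37  → R4 = 37 (0b00100101)
  MOV R5, 175  → R5 = 175 (0b10101111)
  OR R4, R5   → R4 = 37 OR 175 = 175 (0b10101111)
Final: R4 = 175

175


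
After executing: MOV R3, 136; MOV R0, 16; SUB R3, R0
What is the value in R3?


Register state trace:
  MOV R3, 136  → R3 = 136
  MOV R0, 16  → R0 = 16
  SUB R3, R0  → R3 = 136 - 16 = 120
Final: R3 = 120

120


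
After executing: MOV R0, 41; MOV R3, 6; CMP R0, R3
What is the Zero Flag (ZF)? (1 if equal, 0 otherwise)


Register state trace:
  MOV R0, 41  → R0 = 41
  MOV R3, 6  → R3 = 6
  CMP R0, R3  → computes 41 - 6 = 35
  Result is nonzero, so values are not equal
ZF = 0

0


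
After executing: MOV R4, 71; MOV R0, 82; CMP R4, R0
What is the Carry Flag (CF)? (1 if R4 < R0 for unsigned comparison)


Register state trace:
  MOV R4, 71  → R4 = 71
  MOV R0, 82  → R0 = 82
  CMP R4, R0  → unsigned 71 - 82: borrow occurs
  71 < 82, so CF = 1
CF = 1

1


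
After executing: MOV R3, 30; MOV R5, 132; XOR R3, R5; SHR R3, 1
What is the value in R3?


Register state trace:
  MOV R3, 30  → R3 = 30 (0b00011110)
  MOV R5, 132  → R5 = 132 (0b10000100)
  XOR R3, R5  → R3 = 30 XOR 132 = 154 (0b10011010)
  SHR R3, 1  → R3 = 154 >> 1 = 77
Final: R3 = 77

77


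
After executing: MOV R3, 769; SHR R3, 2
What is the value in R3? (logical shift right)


Register state trace:
  MOV R3, 769  → R3 = 769
  SHR R3, 2  → R3 = 769 >> 2 = 769 // 2^2 = 192
Final: R3 = 192

192


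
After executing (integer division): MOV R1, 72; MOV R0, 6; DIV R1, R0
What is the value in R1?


Register state trace:
  MOV R1, 72  → R1 = 72
  MOV R0, 6  → R0 = 6
  DIV R1, R0  → R1 = 72 // 6 = 12
Final: R1 = 12

12


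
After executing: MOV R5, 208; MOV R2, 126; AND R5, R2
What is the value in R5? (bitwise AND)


Register state trace:
  MOV R5, 208  → R5 = 208 (0b11010000)
  MOV R2, 126  → R2 = 126 (0b01111110)
  AND R5, R2  → R5 = 208 AND 126 = 80 (0b01010000)
Final: R5 = 80

80


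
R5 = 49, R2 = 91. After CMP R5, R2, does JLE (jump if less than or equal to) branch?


Trace:
  R5 = 49, R2 = 91
  CMP R5, R2  → compares 49 vs 91
  JLE checks: is 49 less than or equal to 91?
  49 < 91, so condition is true
Branch taken: Yes

Yes


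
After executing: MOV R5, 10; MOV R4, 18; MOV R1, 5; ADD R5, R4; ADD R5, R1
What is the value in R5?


Register state trace:
  MOV R5, 10  → R5 = 10
  MOV R4, 18  → R4 = 18
  MOV R1, 5  → R1 = 5
  ADD R5, R4  → R5 = 10 + 18 = 28
  ADD R5, R1  → R5 = 28 + 5 = 33
Final: R5 = 33

33


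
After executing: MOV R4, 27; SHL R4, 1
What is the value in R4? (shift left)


Register state trace:
  MOV R4, 27  → R4 = 27
  SHL R4, 1  → R4 = 27 << 1 = 27 * 2^1 = 54
Final: R4 = 54

54


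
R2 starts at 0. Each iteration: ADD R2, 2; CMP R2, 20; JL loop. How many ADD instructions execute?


Loop trace (R2 starts at 0, target 20, step 2):
  ADD #1: R2 = 0 + 2 = 2  → 2 < 20, loop
  ADD #2: R2 = 2 + 2 = 4  → 4 < 20, loop
  ADD #3: R2 = 4 + 2 = 6  → 6 < 20, loop
  ADD #4: R2 = 6 + 2 = 8  → 8 < 20, loop
  ADD #5: R2 = 8 + 2 = 10  → 10 < 20, loop
  ADD #6: R2 = 10 + 2 = 12  → 12 < 20, loop
  ADD #7: R2 = 12 + 2 = 14  → 14 < 20, loop
  ADD #8: R2 = 14 + 2 = 16  → 16 < 20, loop
  ADD #9: R2 = 16 + 2 = 18  → 18 < 20, loop
  ADD #10: R2 = 18 + 2 = 20  → 20 >= 20, exit
Total ADD instructions: 10

10


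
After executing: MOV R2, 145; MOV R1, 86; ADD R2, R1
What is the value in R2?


Register state trace:
  MOV R2, 145  → R2 = 145
  MOV R1, 86  → R1 = 86
  ADD R2, R1  → R2 = 145 + 86 = 231
Final: R2 = 231

231


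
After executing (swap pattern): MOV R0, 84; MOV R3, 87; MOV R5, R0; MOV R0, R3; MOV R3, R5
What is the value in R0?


Register state trace (swap pattern):
  MOV R0, 84  → R0 = 84
  MOV R3, 87  → R3 = 87
  MOV R5, R0  → R5 = 84  (save R0)
  MOV R0, R3  → R0 = 87  (R0 gets R3's value)
  MOV R3, R5  → R3 = 84  (R3 gets saved value)
Final: R0 = 87

87


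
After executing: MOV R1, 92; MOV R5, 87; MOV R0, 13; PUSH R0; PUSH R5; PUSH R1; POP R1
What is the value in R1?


Stack trace (top is rightmost):
  MOV R1, 92  → R1 = 92
  MOV R5, 87  → R5 = 87
  MOV R0, 13  → R0 = 13
  PUSH R0  → stack: [13]
  PUSH R5  → stack: [13, 87]
  PUSH R1  → stack: [13, 87, 92]
  POP R1  → R1 = 92, stack: [13, 87]
Final: R1 = 92

92


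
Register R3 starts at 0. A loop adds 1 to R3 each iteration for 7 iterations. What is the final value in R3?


Starting value: R3 = 0
  Iter 1: R3 = 0 + 1 = 1
  Iter 2: R3 = 1 + 1 = 2
  Iter 3: R3 = 2 + 1 = 3
  Iter 4: R3 = 3 + 1 = 4
  Iter 5: R3 = 4 + 1 = 5
  Iter 6: R3 = 5 + 1 = 6
  Iter 7: R3 = 6 + 1 = 7
Final: R3 = 7

7


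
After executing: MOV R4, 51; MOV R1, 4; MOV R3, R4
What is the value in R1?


Register state trace:
  MOV R4, 51  → R4 = 51
  MOV R1, 4  → R1 = 4
  MOV R3, R4  → R3 = 51
Final: R1 = 4

4


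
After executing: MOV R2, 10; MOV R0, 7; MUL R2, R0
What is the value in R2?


Register state trace:
  MOV R2, 10  → R2 = 10
  MOV R0, 7  → R0 = 7
  MUL R2, R0  → R2 = 10 * 7 = 70
Final: R2 = 70

70


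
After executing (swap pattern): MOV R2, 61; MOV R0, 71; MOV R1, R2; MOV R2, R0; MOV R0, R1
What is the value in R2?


Register state trace (swap pattern):
  MOV R2, 61  → R2 = 61
  MOV R0, 71  → R0 = 71
  MOV R1, R2  → R1 = 61  (save R2)
  MOV R2, R0  → R2 = 71  (R2 gets R0's value)
  MOV R0, R1  → R0 = 61  (R0 gets saved value)
Final: R2 = 71

71


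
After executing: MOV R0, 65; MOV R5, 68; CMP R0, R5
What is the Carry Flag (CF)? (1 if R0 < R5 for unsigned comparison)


Register state trace:
  MOV R0, 65  → R0 = 65
  MOV R5, 68  → R5 = 68
  CMP R0, R5  → unsigned 65 - 68: borrow occurs
  65 < 68, so CF = 1
CF = 1

1


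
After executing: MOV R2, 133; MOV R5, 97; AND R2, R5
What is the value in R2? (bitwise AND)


Register state trace:
  MOV R2, 133  → R2 = 133 (0b10000101)
  MOV R5, 97  → R5 = 97 (0b01100001)
  AND R2, R5  → R2 = 133 AND 97 = 1 (0b00000001)
Final: R2 = 1

1


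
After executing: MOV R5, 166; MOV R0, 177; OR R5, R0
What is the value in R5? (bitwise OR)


Register state trace:
  MOV R5, 166  → R5 = 166 (0b10100110)
  MOV R0, 177  → R0 = 177 (0b10110001)
  OR R5, R0   → R5 = 166 OR 177 = 183 (0b10110111)
Final: R5 = 183

183


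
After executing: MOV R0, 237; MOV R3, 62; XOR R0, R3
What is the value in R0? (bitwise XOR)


Register state trace:
  MOV R0, 237  → R0 = 237 (0b11101101)
  MOV R3, 62  → R3 = 62 (0b00111110)
  XOR R0, R3  → R0 = 237 XOR 62 = 211 (0b11010011)
Final: R0 = 211

211


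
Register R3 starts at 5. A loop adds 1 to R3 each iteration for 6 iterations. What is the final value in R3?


Starting value: R3 = 5
  Iter 1: R3 = 5 + 1 = 6
  Iter 2: R3 = 6 + 1 = 7
  Iter 3: R3 = 7 + 1 = 8
  Iter 4: R3 = 8 + 1 = 9
  Iter 5: R3 = 9 + 1 = 10
  Iter 6: R3 = 10 + 1 = 11
Final: R3 = 11

11


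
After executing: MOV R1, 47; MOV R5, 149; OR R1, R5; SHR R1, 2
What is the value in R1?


Register state trace:
  MOV R1, 47  → R1 = 47 (0b00101111)
  MOV R5, 149  → R5 = 149 (0b10010101)
  OR R1, R5  → R1 = 47 OR 149 = 191 (0b10111111)
  SHR R1, 2  → R1 = 191 >> 2 = 47
Final: R1 = 47

47


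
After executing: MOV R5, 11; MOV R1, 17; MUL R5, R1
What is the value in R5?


Register state trace:
  MOV R5, 11  → R5 = 11
  MOV R1, 17  → R1 = 17
  MUL R5, R1  → R5 = 11 * 17 = 187
Final: R5 = 187

187


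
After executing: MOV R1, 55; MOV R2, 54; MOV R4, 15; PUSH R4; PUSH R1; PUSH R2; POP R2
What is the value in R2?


Stack trace (top is rightmost):
  MOV R1, 55  → R1 = 55
  MOV R2, 54  → R2 = 54
  MOV R4, 15  → R4 = 15
  PUSH R4  → stack: [15]
  PUSH R1  → stack: [15, 55]
  PUSH R2  → stack: [15, 55, 54]
  POP R2  → R2 = 54, stack: [15, 55]
Final: R2 = 54

54


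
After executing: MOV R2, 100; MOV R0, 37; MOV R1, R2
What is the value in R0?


Register state trace:
  MOV R2, 100  → R2 = 100
  MOV R0, 37  → R0 = 37
  MOV R1, R2  → R1 = 100
Final: R0 = 37

37


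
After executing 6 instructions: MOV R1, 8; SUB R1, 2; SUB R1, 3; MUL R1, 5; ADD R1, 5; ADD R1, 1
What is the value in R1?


Register state trace:
  MOV R1, 8  → R1 = 8
  SUB R1, 2  → R1 = 8 - 2 = 6
  SUB R1, 3  → R1 = 6 - 3 = 3
  MUL R1, 5  → R1 = 3 * 5 = 15
  ADD R1, 5  → R1 = 15 + 5 = 20
  ADD R1, 1  → R1 = 20 + 1 = 21
Final: R1 = 21

21


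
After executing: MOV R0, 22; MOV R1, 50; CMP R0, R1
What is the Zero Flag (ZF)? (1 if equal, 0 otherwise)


Register state trace:
  MOV R0, 22  → R0 = 22
  MOV R1, 50  → R1 = 50
  CMP R0, R1  → computes 22 - 50 = -28
  Result is nonzero, so values are not equal
ZF = 0

0


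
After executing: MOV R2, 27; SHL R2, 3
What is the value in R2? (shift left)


Register state trace:
  MOV R2, 27  → R2 = 27
  SHL R2, 3  → R2 = 27 << 3 = 27 * 2^3 = 216
Final: R2 = 216

216


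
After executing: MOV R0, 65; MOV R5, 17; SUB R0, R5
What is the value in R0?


Register state trace:
  MOV R0, 65  → R0 = 65
  MOV R5, 17  → R5 = 17
  SUB R0, R5  → R0 = 65 - 17 = 48
Final: R0 = 48

48


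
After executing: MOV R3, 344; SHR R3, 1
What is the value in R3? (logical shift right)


Register state trace:
  MOV R3, 344  → R3 = 344
  SHR R3, 1  → R3 = 344 >> 1 = 344 // 2^1 = 172
Final: R3 = 172

172


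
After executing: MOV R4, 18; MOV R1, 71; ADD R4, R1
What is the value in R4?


Register state trace:
  MOV R4, 18  → R4 = 18
  MOV R1, 71  → R1 = 71
  ADD R4, R1  → R4 = 18 + 71 = 89
Final: R4 = 89

89


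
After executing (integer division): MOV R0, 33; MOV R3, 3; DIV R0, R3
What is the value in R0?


Register state trace:
  MOV R0, 33  → R0 = 33
  MOV R3, 3  → R3 = 3
  DIV R0, R3  → R0 = 33 // 3 = 11
Final: R0 = 11

11


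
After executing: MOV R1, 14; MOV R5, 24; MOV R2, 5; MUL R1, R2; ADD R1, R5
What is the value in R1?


Register state trace:
  MOV R1, 14  → R1 = 14
  MOV R5, 24  → R5 = 24
  MOV R2, 5  → R2 = 5
  MUL R1, R2  → R1 = 14 * 5 = 70
  ADD R1, R5  → R1 = 70 + 24 = 94
Final: R1 = 94

94


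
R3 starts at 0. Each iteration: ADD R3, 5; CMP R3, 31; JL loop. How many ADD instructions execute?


Loop trace (R3 starts at 0, target 31, step 5):
  ADD #1: R3 = 0 + 5 = 5  → 5 < 31, loop
  ADD #2: R3 = 5 + 5 = 10  → 10 < 31, loop
  ADD #3: R3 = 10 + 5 = 15  → 15 < 31, loop
  ADD #4: R3 = 15 + 5 = 20  → 20 < 31, loop
  ADD #5: R3 = 20 + 5 = 25  → 25 < 31, loop
  ADD #6: R3 = 25 + 5 = 30  → 30 < 31, loop
  ADD #7: R3 = 30 + 5 = 35  → 35 >= 31, exit
Total ADD instructions: 7

7


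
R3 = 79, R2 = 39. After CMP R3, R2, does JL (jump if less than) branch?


Trace:
  R3 = 79, R2 = 39
  CMP R3, R2  → compares 79 vs 39
  JL checks: is 79 less than 39?
  79 > 39, so condition is false
Branch taken: No

No


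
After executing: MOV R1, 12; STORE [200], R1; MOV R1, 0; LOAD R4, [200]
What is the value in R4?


Register and memory trace:
  MOV R1, 12  → R1 = 12
  STORE [200], R1  → mem[200] = 12
  MOV R1, 0  → R1 = 0
  LOAD R4, [200]  → R4 = mem[200] = 12
Final: R4 = 12

12


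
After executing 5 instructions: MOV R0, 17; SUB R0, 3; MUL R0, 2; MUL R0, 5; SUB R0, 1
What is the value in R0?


Register state trace:
  MOV R0, 17  → R0 = 17
  SUB R0, 3  → R0 = 17 - 3 = 14
  MUL R0, 2  → R0 = 14 * 2 = 28
  MUL R0, 5  → R0 = 28 * 5 = 140
  SUB R0, 1  → R0 = 140 - 1 = 139
Final: R0 = 139

139


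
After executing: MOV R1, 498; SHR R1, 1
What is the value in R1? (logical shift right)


Register state trace:
  MOV R1, 498  → R1 = 498
  SHR R1, 1  → R1 = 498 >> 1 = 498 // 2^1 = 249
Final: R1 = 249

249


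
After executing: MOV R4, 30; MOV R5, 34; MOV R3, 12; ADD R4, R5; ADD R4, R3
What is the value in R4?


Register state trace:
  MOV R4, 30  → R4 = 30
  MOV R5, 34  → R5 = 34
  MOV R3, 12  → R3 = 12
  ADD R4, R5  → R4 = 30 + 34 = 64
  ADD R4, R3  → R4 = 64 + 12 = 76
Final: R4 = 76

76


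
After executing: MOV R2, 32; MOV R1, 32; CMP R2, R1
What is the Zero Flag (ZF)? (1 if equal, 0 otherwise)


Register state trace:
  MOV R2, 32  → R2 = 32
  MOV R1, 32  → R1 = 32
  CMP R2, R1  → computes 32 - 32 = 0
  Result is zero, so values are equal
ZF = 1

1


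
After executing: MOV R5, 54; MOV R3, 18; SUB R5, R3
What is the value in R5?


Register state trace:
  MOV R5, 54  → R5 = 54
  MOV R3, 18  → R3 = 18
  SUB R5, R3  → R5 = 54 - 18 = 36
Final: R5 = 36

36


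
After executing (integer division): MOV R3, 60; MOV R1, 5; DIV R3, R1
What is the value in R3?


Register state trace:
  MOV R3, 60  → R3 = 60
  MOV R1, 5  → R1 = 5
  DIV R3, R1  → R3 = 60 // 5 = 12
Final: R3 = 12

12


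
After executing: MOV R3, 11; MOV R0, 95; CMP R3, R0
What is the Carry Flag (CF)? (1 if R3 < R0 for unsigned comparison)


Register state trace:
  MOV R3, 11  → R3 = 11
  MOV R0, 95  → R0 = 95
  CMP R3, R0  → unsigned 11 - 95: borrow occurs
  11 < 95, so CF = 1
CF = 1

1


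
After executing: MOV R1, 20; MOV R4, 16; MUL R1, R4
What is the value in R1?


Register state trace:
  MOV R1, 20  → R1 = 20
  MOV R4, 16  → R4 = 16
  MUL R1, R4  → R1 = 20 * 16 = 320
Final: R1 = 320

320


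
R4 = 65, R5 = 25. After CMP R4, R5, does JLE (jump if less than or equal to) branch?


Trace:
  R4 = 65, R5 = 25
  CMP R4, R5  → compares 65 vs 25
  JLE checks: is 65 less than or equal to 25?
  65 > 25, so condition is false
Branch taken: No

No


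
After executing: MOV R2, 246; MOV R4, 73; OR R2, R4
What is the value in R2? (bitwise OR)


Register state trace:
  MOV R2, 246  → R2 = 246 (0b11110110)
  MOV R4, 73  → R4 = 73 (0b01001001)
  OR R2, R4   → R2 = 246 OR 73 = 255 (0b11111111)
Final: R2 = 255

255


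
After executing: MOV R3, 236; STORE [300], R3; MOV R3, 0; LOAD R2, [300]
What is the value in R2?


Register and memory trace:
  MOV R3, 236  → R3 = 236
  STORE [300], R3  → mem[300] = 236
  MOV R3, 0  → R3 = 0
  LOAD R2, [300]  → R2 = mem[300] = 236
Final: R2 = 236

236


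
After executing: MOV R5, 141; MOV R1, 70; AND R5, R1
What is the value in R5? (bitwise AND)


Register state trace:
  MOV R5, 141  → R5 = 141 (0b10001101)
  MOV R1, 70  → R1 = 70 (0b01000110)
  AND R5, R1  → R5 = 141 AND 70 = 4 (0b00000100)
Final: R5 = 4

4


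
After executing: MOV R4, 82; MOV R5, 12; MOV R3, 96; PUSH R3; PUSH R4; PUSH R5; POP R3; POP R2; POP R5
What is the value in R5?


Stack trace (top is rightmost):
  MOV R4, 82  → R4 = 82
  MOV R5, 12  → R5 = 12
  MOV R3, 96  → R3 = 96
  PUSH R3  → stack: [96]
  PUSH R4  → stack: [96, 82]
  PUSH R5  → stack: [96, 82, 12]
  POP R3  → R3 = 12, stack: [96, 82]
  POP R2  → R2 = 82, stack: [96]
  POP R5  → R5 = 96, stack: []
Final: R5 = 96

96


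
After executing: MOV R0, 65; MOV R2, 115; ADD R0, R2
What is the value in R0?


Register state trace:
  MOV R0, 65  → R0 = 65
  MOV R2, 115  → R2 = 115
  ADD R0, R2  → R0 = 65 + 115 = 180
Final: R0 = 180

180


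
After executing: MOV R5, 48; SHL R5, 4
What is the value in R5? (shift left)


Register state trace:
  MOV R5, 48  → R5 = 48
  SHL R5, 4  → R5 = 48 << 4 = 48 * 2^4 = 768
Final: R5 = 768

768


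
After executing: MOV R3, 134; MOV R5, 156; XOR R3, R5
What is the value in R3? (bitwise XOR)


Register state trace:
  MOV R3, 134  → R3 = 134 (0b10000110)
  MOV R5, 156  → R5 = 156 (0b10011100)
  XOR R3, R5  → R3 = 134 XOR 156 = 26 (0b00011010)
Final: R3 = 26

26


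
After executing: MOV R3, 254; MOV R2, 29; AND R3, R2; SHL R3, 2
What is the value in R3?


Register state trace:
  MOV R3, 254  → R3 = 254 (0b11111110)
  MOV R2, 29  → R2 = 29 (0b00011101)
  AND R3, R2  → R3 = 254 AND 29 = 28 (0b00011100)
  SHL R3, 2  → R3 = 28 << 2 = 112
Final: R3 = 112

112


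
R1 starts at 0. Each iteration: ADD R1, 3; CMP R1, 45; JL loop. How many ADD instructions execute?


Loop trace (R1 starts at 0, target 45, step 3):
  ADD #1: R1 = 0 + 3 = 3  → 3 < 45, loop
  ADD #2: R1 = 3 + 3 = 6  → 6 < 45, loop
  ADD #3: R1 = 6 + 3 = 9  → 9 < 45, loop
  ADD #4: R1 = 9 + 3 = 12  → 12 < 45, loop
  ADD #5: R1 = 12 + 3 = 15  → 15 < 45, loop
  ADD #6: R1 = 15 + 3 = 18  → 18 < 45, loop
  ADD #7: R1 = 18 + 3 = 21  → 21 < 45, loop
  ADD #8: R1 = 21 + 3 = 24  → 24 < 45, loop
  ADD #9: R1 = 24 + 3 = 27  → 27 < 45, loop
  ADD #10: R1 = 27 + 3 = 30  → 30 < 45, loop
  ADD #11: R1 = 30 + 3 = 33  → 33 < 45, loop
  ADD #12: R1 = 33 + 3 = 36  → 36 < 45, loop
  ADD #13: R1 = 36 + 3 = 39  → 39 < 45, loop
  ADD #14: R1 = 39 + 3 = 42  → 42 < 45, loop
  ADD #15: R1 = 42 + 3 = 45  → 45 >= 45, exit
Total ADD instructions: 15

15


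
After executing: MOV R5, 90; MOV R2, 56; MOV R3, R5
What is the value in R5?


Register state trace:
  MOV R5, 90  → R5 = 90
  MOV R2, 56  → R2 = 56
  MOV R3, R5  → R3 = 90
Final: R5 = 90

90


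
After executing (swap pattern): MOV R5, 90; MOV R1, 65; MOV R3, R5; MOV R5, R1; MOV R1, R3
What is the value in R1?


Register state trace (swap pattern):
  MOV R5, 90  → R5 = 90
  MOV R1, 65  → R1 = 65
  MOV R3, R5  → R3 = 90  (save R5)
  MOV R5, R1  → R5 = 65  (R5 gets R1's value)
  MOV R1, R3  → R1 = 90  (R1 gets saved value)
Final: R1 = 90

90


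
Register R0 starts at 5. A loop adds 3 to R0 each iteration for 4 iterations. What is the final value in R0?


Starting value: R0 = 5
  Iter 1: R0 = 5 + 3 = 8
  Iter 2: R0 = 8 + 3 = 11
  Iter 3: R0 = 11 + 3 = 14
  Iter 4: R0 = 14 + 3 = 17
Final: R0 = 17

17


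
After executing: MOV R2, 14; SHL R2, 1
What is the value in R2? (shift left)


Register state trace:
  MOV R2, 14  → R2 = 14
  SHL R2, 1  → R2 = 14 << 1 = 14 * 2^1 = 28
Final: R2 = 28

28


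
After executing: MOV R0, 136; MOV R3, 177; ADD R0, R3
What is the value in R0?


Register state trace:
  MOV R0, 136  → R0 = 136
  MOV R3, 177  → R3 = 177
  ADD R0, R3  → R0 = 136 + 177 = 313
Final: R0 = 313

313


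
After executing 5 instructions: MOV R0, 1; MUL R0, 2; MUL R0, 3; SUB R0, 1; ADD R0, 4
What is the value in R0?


Register state trace:
  MOV R0, 1  → R0 = 1
  MUL R0, 2  → R0 = 1 * 2 = 2
  MUL R0, 3  → R0 = 2 * 3 = 6
  SUB R0, 1  → R0 = 6 - 1 = 5
  ADD R0, 4  → R0 = 5 + 4 = 9
Final: R0 = 9

9


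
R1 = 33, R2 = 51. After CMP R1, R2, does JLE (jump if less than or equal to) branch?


Trace:
  R1 = 33, R2 = 51
  CMP R1, R2  → compares 33 vs 51
  JLE checks: is 33 less than or equal to 51?
  33 < 51, so condition is true
Branch taken: Yes

Yes


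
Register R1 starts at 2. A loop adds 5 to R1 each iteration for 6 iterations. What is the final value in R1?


Starting value: R1 = 2
  Iter 1: R1 = 2 + 5 = 7
  Iter 2: R1 = 7 + 5 = 12
  Iter 3: R1 = 12 + 5 = 17
  Iter 4: R1 = 17 + 5 = 22
  Iter 5: R1 = 22 + 5 = 27
  Iter 6: R1 = 27 + 5 = 32
Final: R1 = 32

32


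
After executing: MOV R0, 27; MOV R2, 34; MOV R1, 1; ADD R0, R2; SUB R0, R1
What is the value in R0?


Register state trace:
  MOV R0, 27  → R0 = 27
  MOV R2, 34  → R2 = 34
  MOV R1, 1  → R1 = 1
  ADD R0, R2  → R0 = 27 + 34 = 61
  SUB R0, R1  → R0 = 61 - 1 = 60
Final: R0 = 60

60


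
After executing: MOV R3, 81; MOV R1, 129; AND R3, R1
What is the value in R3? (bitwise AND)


Register state trace:
  MOV R3, 81  → R3 = 81 (0b01010001)
  MOV R1, 129  → R1 = 129 (0b10000001)
  AND R3, R1  → R3 = 81 AND 129 = 1 (0b00000001)
Final: R3 = 1

1


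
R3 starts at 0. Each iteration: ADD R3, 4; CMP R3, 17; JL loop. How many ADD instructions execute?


Loop trace (R3 starts at 0, target 17, step 4):
  ADD #1: R3 = 0 + 4 = 4  → 4 < 17, loop
  ADD #2: R3 = 4 + 4 = 8  → 8 < 17, loop
  ADD #3: R3 = 8 + 4 = 12  → 12 < 17, loop
  ADD #4: R3 = 12 + 4 = 16  → 16 < 17, loop
  ADD #5: R3 = 16 + 4 = 20  → 20 >= 17, exit
Total ADD instructions: 5

5


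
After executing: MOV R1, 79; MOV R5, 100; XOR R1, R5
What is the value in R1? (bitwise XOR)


Register state trace:
  MOV R1, 79  → R1 = 79 (0b01001111)
  MOV R5, 100  → R5 = 100 (0b01100100)
  XOR R1, R5  → R1 = 79 XOR 100 = 43 (0b00101011)
Final: R1 = 43

43


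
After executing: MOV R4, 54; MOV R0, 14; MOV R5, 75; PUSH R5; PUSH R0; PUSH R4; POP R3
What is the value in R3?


Stack trace (top is rightmost):
  MOV R4, 54  → R4 = 54
  MOV R0, 14  → R0 = 14
  MOV R5, 75  → R5 = 75
  PUSH R5  → stack: [75]
  PUSH R0  → stack: [75, 14]
  PUSH R4  → stack: [75, 14, 54]
  POP R3  → R3 = 54, stack: [75, 14]
Final: R3 = 54

54


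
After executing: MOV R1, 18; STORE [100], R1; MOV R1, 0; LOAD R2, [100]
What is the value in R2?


Register and memory trace:
  MOV R1, 18  → R1 = 18
  STORE [100], R1  → mem[100] = 18
  MOV R1, 0  → R1 = 0
  LOAD R2, [100]  → R2 = mem[100] = 18
Final: R2 = 18

18


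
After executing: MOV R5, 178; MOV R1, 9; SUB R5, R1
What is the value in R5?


Register state trace:
  MOV R5, 178  → R5 = 178
  MOV R1, 9  → R1 = 9
  SUB R5, R1  → R5 = 178 - 9 = 169
Final: R5 = 169

169


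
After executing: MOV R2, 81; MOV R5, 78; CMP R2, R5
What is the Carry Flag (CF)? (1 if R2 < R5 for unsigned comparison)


Register state trace:
  MOV R2, 81  → R2 = 81
  MOV R5, 78  → R5 = 78
  CMP R2, R5  → unsigned 81 - 78: no borrow
  81 >= 78, so CF = 0
CF = 0

0


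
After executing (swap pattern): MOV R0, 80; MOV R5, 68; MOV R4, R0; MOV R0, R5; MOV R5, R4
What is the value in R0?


Register state trace (swap pattern):
  MOV R0, 80  → R0 = 80
  MOV R5, 68  → R5 = 68
  MOV R4, R0  → R4 = 80  (save R0)
  MOV R0, R5  → R0 = 68  (R0 gets R5's value)
  MOV R5, R4  → R5 = 80  (R5 gets saved value)
Final: R0 = 68

68


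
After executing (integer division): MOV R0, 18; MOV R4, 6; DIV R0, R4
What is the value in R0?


Register state trace:
  MOV R0, 18  → R0 = 18
  MOV R4, 6  → R4 = 6
  DIV R0, R4  → R0 = 18 // 6 = 3
Final: R0 = 3

3


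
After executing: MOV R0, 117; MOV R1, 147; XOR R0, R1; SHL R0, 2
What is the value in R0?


Register state trace:
  MOV R0, 117  → R0 = 117 (0b01110101)
  MOV R1, 147  → R1 = 147 (0b10010011)
  XOR R0, R1  → R0 = 117 XOR 147 = 230 (0b11100110)
  SHL R0, 2  → R0 = 230 << 2 = 920
Final: R0 = 920

920


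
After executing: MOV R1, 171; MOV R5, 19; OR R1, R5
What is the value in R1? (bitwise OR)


Register state trace:
  MOV R1, 171  → R1 = 171 (0b10101011)
  MOV R5, 19  → R5 = 19 (0b00010011)
  OR R1, R5   → R1 = 171 OR 19 = 187 (0b10111011)
Final: R1 = 187

187


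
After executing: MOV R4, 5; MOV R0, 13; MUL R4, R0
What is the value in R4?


Register state trace:
  MOV R4, 5  → R4 = 5
  MOV R0, 13  → R0 = 13
  MUL R4, R0  → R4 = 5 * 13 = 65
Final: R4 = 65

65


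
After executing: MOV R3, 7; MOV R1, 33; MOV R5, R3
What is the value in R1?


Register state trace:
  MOV R3, 7  → R3 = 7
  MOV R1, 33  → R1 = 33
  MOV R5, R3  → R5 = 7
Final: R1 = 33

33


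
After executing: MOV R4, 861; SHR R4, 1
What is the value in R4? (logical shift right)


Register state trace:
  MOV R4, 861  → R4 = 861
  SHR R4, 1  → R4 = 861 >> 1 = 861 // 2^1 = 430
Final: R4 = 430

430


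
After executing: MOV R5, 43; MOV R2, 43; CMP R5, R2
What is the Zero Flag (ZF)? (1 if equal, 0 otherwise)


Register state trace:
  MOV R5, 43  → R5 = 43
  MOV R2, 43  → R2 = 43
  CMP R5, R2  → computes 43 - 43 = 0
  Result is zero, so values are equal
ZF = 1

1


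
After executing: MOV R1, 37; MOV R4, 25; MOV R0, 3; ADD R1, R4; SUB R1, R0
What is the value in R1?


Register state trace:
  MOV R1, 37  → R1 = 37
  MOV R4, 25  → R4 = 25
  MOV R0, 3  → R0 = 3
  ADD R1, R4  → R1 = 37 + 25 = 62
  SUB R1, R0  → R1 = 62 - 3 = 59
Final: R1 = 59

59


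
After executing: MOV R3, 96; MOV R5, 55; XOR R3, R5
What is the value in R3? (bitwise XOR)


Register state trace:
  MOV R3, 96  → R3 = 96 (0b01100000)
  MOV R5, 55  → R5 = 55 (0b00110111)
  XOR R3, R5  → R3 = 96 XOR 55 = 87 (0b01010111)
Final: R3 = 87

87


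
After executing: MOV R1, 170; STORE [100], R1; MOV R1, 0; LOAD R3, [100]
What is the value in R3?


Register and memory trace:
  MOV R1, 170  → R1 = 170
  STORE [100], R1  → mem[100] = 170
  MOV R1, 0  → R1 = 0
  LOAD R3, [100]  → R3 = mem[100] = 170
Final: R3 = 170

170


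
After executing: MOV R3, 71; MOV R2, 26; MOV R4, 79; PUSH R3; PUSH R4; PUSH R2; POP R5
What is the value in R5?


Stack trace (top is rightmost):
  MOV R3, 71  → R3 = 71
  MOV R2, 26  → R2 = 26
  MOV R4, 79  → R4 = 79
  PUSH R3  → stack: [71]
  PUSH R4  → stack: [71, 79]
  PUSH R2  → stack: [71, 79, 26]
  POP R5  → R5 = 26, stack: [71, 79]
Final: R5 = 26

26


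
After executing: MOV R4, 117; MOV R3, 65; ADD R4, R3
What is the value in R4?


Register state trace:
  MOV R4, 117  → R4 = 117
  MOV R3, 65  → R3 = 65
  ADD R4, R3  → R4 = 117 + 65 = 182
Final: R4 = 182

182


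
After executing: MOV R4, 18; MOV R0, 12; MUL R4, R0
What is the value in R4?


Register state trace:
  MOV R4, 18  → R4 = 18
  MOV R0, 12  → R0 = 12
  MUL R4, R0  → R4 = 18 * 12 = 216
Final: R4 = 216

216


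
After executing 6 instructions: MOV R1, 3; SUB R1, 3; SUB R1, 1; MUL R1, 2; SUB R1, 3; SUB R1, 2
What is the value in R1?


Register state trace:
  MOV R1, 3  → R1 = 3
  SUB R1, 3  → R1 = 3 - 3 = 0
  SUB R1, 1  → R1 = 0 - 1 = -1
  MUL R1, 2  → R1 = -1 * 2 = -2
  SUB R1, 3  → R1 = -2 - 3 = -5
  SUB R1, 2  → R1 = -5 - 2 = -7
Final: R1 = -7

-7


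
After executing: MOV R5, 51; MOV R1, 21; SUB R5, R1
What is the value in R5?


Register state trace:
  MOV R5, 51  → R5 = 51
  MOV R1, 21  → R1 = 21
  SUB R5, R1  → R5 = 51 - 21 = 30
Final: R5 = 30

30


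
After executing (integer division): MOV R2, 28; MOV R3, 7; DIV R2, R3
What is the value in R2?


Register state trace:
  MOV R2, 28  → R2 = 28
  MOV R3, 7  → R3 = 7
  DIV R2, R3  → R2 = 28 // 7 = 4
Final: R2 = 4

4


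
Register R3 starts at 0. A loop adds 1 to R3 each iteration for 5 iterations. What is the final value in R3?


Starting value: R3 = 0
  Iter 1: R3 = 0 + 1 = 1
  Iter 2: R3 = 1 + 1 = 2
  Iter 3: R3 = 2 + 1 = 3
  Iter 4: R3 = 3 + 1 = 4
  Iter 5: R3 = 4 + 1 = 5
Final: R3 = 5

5


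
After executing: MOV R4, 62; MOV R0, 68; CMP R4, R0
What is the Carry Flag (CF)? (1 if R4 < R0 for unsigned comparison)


Register state trace:
  MOV R4, 62  → R4 = 62
  MOV R0, 68  → R0 = 68
  CMP R4, R0  → unsigned 62 - 68: borrow occurs
  62 < 68, so CF = 1
CF = 1

1


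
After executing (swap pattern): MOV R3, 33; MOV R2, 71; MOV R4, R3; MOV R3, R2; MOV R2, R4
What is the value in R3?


Register state trace (swap pattern):
  MOV R3, 33  → R3 = 33
  MOV R2, 71  → R2 = 71
  MOV R4, R3  → R4 = 33  (save R3)
  MOV R3, R2  → R3 = 71  (R3 gets R2's value)
  MOV R2, R4  → R2 = 33  (R2 gets saved value)
Final: R3 = 71

71


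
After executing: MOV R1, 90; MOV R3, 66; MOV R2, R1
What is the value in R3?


Register state trace:
  MOV R1, 90  → R1 = 90
  MOV R3, 66  → R3 = 66
  MOV R2, R1  → R2 = 90
Final: R3 = 66

66


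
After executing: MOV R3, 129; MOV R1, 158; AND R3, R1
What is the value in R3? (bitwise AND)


Register state trace:
  MOV R3, 129  → R3 = 129 (0b10000001)
  MOV R1, 158  → R1 = 158 (0b10011110)
  AND R3, R1  → R3 = 129 AND 158 = 128 (0b10000000)
Final: R3 = 128

128


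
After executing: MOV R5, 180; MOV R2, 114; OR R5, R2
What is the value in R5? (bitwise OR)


Register state trace:
  MOV R5, 180  → R5 = 180 (0b10110100)
  MOV R2, 114  → R2 = 114 (0b01110010)
  OR R5, R2   → R5 = 180 OR 114 = 246 (0b11110110)
Final: R5 = 246

246


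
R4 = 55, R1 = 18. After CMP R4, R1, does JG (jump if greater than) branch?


Trace:
  R4 = 55, R1 = 18
  CMP R4, R1  → compares 55 vs 18
  JG checks: is 55 greater than 18?
  55 > 18, so condition is true
Branch taken: Yes

Yes


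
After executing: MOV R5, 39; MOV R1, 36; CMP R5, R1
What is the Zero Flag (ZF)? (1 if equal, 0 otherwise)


Register state trace:
  MOV R5, 39  → R5 = 39
  MOV R1, 36  → R1 = 36
  CMP R5, R1  → computes 39 - 36 = 3
  Result is nonzero, so values are not equal
ZF = 0

0


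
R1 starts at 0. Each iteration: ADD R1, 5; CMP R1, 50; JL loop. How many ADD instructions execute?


Loop trace (R1 starts at 0, target 50, step 5):
  ADD #1: R1 = 0 + 5 = 5  → 5 < 50, loop
  ADD #2: R1 = 5 + 5 = 10  → 10 < 50, loop
  ADD #3: R1 = 10 + 5 = 15  → 15 < 50, loop
  ADD #4: R1 = 15 + 5 = 20  → 20 < 50, loop
  ADD #5: R1 = 20 + 5 = 25  → 25 < 50, loop
  ADD #6: R1 = 25 + 5 = 30  → 30 < 50, loop
  ADD #7: R1 = 30 + 5 = 35  → 35 < 50, loop
  ADD #8: R1 = 35 + 5 = 40  → 40 < 50, loop
  ADD #9: R1 = 40 + 5 = 45  → 45 < 50, loop
  ADD #10: R1 = 45 + 5 = 50  → 50 >= 50, exit
Total ADD instructions: 10

10


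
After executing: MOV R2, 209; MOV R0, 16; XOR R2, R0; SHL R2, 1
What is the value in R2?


Register state trace:
  MOV R2, 209  → R2 = 209 (0b11010001)
  MOV R0, 16  → R0 = 16 (0b00010000)
  XOR R2, R0  → R2 = 209 XOR 16 = 193 (0b11000001)
  SHL R2, 1  → R2 = 193 << 1 = 386
Final: R2 = 386

386


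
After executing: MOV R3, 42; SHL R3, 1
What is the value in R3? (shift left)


Register state trace:
  MOV R3, 42  → R3 = 42
  SHL R3, 1  → R3 = 42 << 1 = 42 * 2^1 = 84
Final: R3 = 84

84


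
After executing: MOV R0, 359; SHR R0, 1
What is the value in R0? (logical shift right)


Register state trace:
  MOV R0, 359  → R0 = 359
  SHR R0, 1  → R0 = 359 >> 1 = 359 // 2^1 = 179
Final: R0 = 179

179


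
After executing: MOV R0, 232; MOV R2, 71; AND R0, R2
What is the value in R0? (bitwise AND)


Register state trace:
  MOV R0, 232  → R0 = 232 (0b11101000)
  MOV R2, 71  → R2 = 71 (0b01000111)
  AND R0, R2  → R0 = 232 AND 71 = 64 (0b01000000)
Final: R0 = 64

64


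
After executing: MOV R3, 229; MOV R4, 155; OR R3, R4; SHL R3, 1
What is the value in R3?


Register state trace:
  MOV R3, 229  → R3 = 229 (0b11100101)
  MOV R4, 155  → R4 = 155 (0b10011011)
  OR R3, R4  → R3 = 229 OR 155 = 255 (0b11111111)
  SHL R3, 1  → R3 = 255 << 1 = 510
Final: R3 = 510

510


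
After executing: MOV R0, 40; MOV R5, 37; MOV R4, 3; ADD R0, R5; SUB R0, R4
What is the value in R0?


Register state trace:
  MOV R0, 40  → R0 = 40
  MOV R5, 37  → R5 = 37
  MOV R4, 3  → R4 = 3
  ADD R0, R5  → R0 = 40 + 37 = 77
  SUB R0, R4  → R0 = 77 - 3 = 74
Final: R0 = 74

74
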